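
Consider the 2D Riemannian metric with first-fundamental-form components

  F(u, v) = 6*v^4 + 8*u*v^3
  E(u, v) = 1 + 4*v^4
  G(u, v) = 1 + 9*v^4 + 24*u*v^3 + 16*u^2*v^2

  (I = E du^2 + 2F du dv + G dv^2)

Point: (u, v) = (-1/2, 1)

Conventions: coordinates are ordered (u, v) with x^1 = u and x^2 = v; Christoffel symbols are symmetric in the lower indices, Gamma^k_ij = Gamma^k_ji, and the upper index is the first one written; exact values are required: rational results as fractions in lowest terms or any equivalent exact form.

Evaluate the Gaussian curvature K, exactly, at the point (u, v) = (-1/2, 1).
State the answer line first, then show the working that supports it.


Answer: K = -4/9

E = 5, F = 2, G = 2, EG - F^2 = 6 at the point
E_u = 0, E_v = 16, F_u = 8, F_v = 12, G_u = 8, G_v = 8
E_vv = 48, F_uv = 24, G_uu = 32
K follows from Brioschi's formula, (det M1 - det M2)/(EG - F^2)^2.
M1 = [[-E_vv/2 + F_uv - G_uu/2, E_u/2, F_u - E_v/2], [F_v - G_u/2, E, F], [G_v/2, F, G]] = [[-16, 0, 0], [8, 5, 2], [4, 2, 2]]; det M1 = -96
M2 = [[0, E_v/2, G_u/2], [E_v/2, E, F], [G_u/2, F, G]] = [[0, 8, 4], [8, 5, 2], [4, 2, 2]]; det M2 = -80
det M1 - det M2 = -16; K = -16 / (6)^2 = -4/9


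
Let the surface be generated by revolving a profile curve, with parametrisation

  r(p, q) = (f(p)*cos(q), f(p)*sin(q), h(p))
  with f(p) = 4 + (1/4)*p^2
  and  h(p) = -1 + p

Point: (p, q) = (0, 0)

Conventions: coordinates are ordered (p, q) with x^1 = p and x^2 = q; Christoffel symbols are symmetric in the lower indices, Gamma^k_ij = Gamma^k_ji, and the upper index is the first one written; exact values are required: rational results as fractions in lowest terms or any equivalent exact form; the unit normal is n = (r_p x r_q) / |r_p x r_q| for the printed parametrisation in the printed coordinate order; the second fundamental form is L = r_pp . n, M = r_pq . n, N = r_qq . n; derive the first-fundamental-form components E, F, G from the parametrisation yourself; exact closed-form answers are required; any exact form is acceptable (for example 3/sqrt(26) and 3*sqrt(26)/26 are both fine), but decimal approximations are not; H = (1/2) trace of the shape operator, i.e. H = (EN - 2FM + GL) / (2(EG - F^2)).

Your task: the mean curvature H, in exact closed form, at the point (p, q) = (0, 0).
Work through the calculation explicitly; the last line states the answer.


f = 4, f' = 0, f'' = 1/2, h' = 1, h'' = 0
E = 1, F = 0, G = 16; answer radicand W^2 = 1
unnormalised second-form numerators: l = -1/2, m = 0, n = 4; L = l/sqrt(1), and similarly M = m/sqrt(W^2), N = n/sqrt(W^2)
H = (E*n - 2*F*m + G*l) / (2*(EG - F^2)*sqrt(W^2)); E*n - 2*F*m + G*l = -4, EG - F^2 = 16, so H = (-1/8)/sqrt(1)

Answer: H = -1/8


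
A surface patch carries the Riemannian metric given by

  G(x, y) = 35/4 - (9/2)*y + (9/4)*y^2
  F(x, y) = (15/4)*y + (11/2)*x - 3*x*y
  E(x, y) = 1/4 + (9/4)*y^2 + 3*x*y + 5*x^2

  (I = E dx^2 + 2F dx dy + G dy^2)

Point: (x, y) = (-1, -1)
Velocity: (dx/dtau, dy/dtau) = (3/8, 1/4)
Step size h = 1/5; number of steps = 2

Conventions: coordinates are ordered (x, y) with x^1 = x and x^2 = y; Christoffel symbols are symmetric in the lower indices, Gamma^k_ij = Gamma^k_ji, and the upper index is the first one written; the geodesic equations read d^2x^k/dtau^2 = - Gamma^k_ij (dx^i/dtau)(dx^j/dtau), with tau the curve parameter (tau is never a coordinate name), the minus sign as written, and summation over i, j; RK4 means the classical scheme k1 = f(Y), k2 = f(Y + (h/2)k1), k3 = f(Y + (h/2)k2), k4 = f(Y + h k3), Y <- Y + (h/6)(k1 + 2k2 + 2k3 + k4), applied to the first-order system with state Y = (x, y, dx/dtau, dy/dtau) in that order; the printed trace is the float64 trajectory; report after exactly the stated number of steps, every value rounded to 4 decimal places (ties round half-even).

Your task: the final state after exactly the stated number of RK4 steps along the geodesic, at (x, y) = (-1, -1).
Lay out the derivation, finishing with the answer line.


f(Y) = (dx/dtau, dy/dtau, -Gamma^x_ij Y'^i Y'^j, -Gamma^y_ij Y'^i Y'^j) with the Gammas evaluated at the stage position; h = 0.200000; intermediate values shown to 6 dp
step 0: x = -1.0000, y = -1.0000, dx/dtau = 0.3750, dy/dtau = 0.2500
step 1:
  k1: at (x, y) = (-1.000000, -1.000000), (dx/dtau, dy/dtau) = (0.375000, 0.250000); Gamma_xxx = 3.886700, Gamma_xxy = -4.581281, Gamma_xyy = 3.901478, Gamma_yxx = 3.862069, Gamma_yxy = -3.620690, Gamma_yyy = 2.793103; k1 = (0.375000, 0.250000, 0.068581, -0.038793)
  k2: at (x, y) = (-0.962500, -0.975000), (dx/dtau, dy/dtau) = (0.381858, 0.246121); Gamma_xxx = 3.890181, Gamma_xxy = -4.693248, Gamma_xyy = 4.148239, Gamma_yxx = 3.785687, Gamma_yxy = -3.614563, Gamma_yyy = 2.903928; k2 = (0.381858, 0.246121, 0.063642, -0.048503)
  k3: at (x, y) = (-0.961814, -0.975388), (dx/dtau, dy/dtau) = (0.381364, 0.245150); Gamma_xxx = 3.882900, Gamma_xxy = -4.685821, Gamma_xyy = 4.140532, Gamma_yxx = 3.778478, Gamma_yxy = -3.607046, Gamma_yyy = 2.896412; k3 = (0.381364, 0.245150, 0.062604, -0.049151)
  k4: at (x, y) = (-0.923727, -0.950970), (dx/dtau, dy/dtau) = (0.387521, 0.240170); Gamma_xxx = 3.867685, Gamma_xxy = -4.782732, Gamma_xyy = 4.387057, Gamma_yxx = 3.685123, Gamma_yxy = -3.581920, Gamma_yyy = 2.994188; k4 = (0.387521, 0.240170, 0.056394, -0.059369)
  Y <- Y + (h/6)(k1 + 2k2 + 2k3 + k4): x = -0.9237, y = -0.9509, dx/dtau = 0.3876, dy/dtau = 0.2402
step 2:
  k1: at (x, y) = (-0.923701, -0.950910), (dx/dtau, dy/dtau) = (0.387582, 0.240218); Gamma_xxx = 3.868036, Gamma_xxy = -4.783289, Gamma_xyy = 4.387902, Gamma_yxx = 3.685335, Gamma_yxy = -3.582269, Gamma_yyy = 2.994757; k1 = (0.387582, 0.240218, 0.056430, -0.059374)
  k2: at (x, y) = (-0.884943, -0.926888), (dx/dtau, dy/dtau) = (0.393225, 0.234280); Gamma_xxx = 3.834642, Gamma_xxy = -4.865131, Gamma_xyy = 4.635036, Gamma_yxx = 3.576276, Gamma_yxy = -3.538546, Gamma_yyy = 3.079318; k2 = (0.393225, 0.234280, 0.049059, -0.070024)
  k3: at (x, y) = (-0.884379, -0.927482), (dx/dtau, dy/dtau) = (0.392488, 0.233215); Gamma_xxx = 3.826493, Gamma_xxy = -4.855580, Gamma_xyy = 4.623400, Gamma_yxx = 3.569040, Gamma_yxy = -3.530091, Gamma_yyy = 3.069429; k3 = (0.392488, 0.233215, 0.047980, -0.070496)
  k4: at (x, y) = (-0.845204, -0.904267), (dx/dtau, dy/dtau) = (0.397178, 0.226118); Gamma_xxx = 3.773133, Gamma_xxy = -4.917029, Gamma_xyy = 4.862211, Gamma_yxx = 3.445050, Gamma_yxy = -3.465793, Gamma_yyy = 3.134871; k4 = (0.397178, 0.226118, 0.039374, -0.081222)
  Y <- Y + (h/6)(k1 + 2k2 + 2k3 + k4): x = -0.8452, y = -0.9042, dx/dtau = 0.3972, dy/dtau = 0.2262

Answer: x = -0.8452, y = -0.9042, dx/dtau = 0.3972, dy/dtau = 0.2262


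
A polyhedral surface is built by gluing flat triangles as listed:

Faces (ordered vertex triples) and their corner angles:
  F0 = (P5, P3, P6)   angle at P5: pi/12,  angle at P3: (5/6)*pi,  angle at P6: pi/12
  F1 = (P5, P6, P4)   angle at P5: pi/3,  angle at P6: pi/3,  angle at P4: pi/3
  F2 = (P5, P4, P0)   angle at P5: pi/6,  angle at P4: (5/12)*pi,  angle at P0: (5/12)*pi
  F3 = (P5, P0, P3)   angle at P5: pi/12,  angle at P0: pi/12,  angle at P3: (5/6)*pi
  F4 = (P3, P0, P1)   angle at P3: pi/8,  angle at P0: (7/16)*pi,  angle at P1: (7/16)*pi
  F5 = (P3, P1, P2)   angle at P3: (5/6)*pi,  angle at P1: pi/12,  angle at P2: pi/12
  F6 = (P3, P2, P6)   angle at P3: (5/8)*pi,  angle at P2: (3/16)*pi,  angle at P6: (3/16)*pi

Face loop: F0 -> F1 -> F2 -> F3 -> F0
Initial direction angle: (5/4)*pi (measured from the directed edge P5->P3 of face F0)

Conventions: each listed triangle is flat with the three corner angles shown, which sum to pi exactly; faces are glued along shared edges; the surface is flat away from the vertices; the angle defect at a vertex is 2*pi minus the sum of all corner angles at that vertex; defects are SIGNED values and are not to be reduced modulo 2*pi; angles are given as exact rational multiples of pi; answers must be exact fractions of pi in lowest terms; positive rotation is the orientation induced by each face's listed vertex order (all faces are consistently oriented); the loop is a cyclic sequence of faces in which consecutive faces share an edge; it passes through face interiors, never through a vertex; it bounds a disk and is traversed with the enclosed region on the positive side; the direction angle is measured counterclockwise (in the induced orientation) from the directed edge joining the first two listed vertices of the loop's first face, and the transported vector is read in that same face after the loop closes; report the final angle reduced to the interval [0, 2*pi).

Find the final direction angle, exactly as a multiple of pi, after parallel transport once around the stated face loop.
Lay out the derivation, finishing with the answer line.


enclosed vertex P5: corner angles sum to (2/3)*pi, defect = 2*pi - (2/3)*pi = (4/3)*pi
summing the enclosed defects onto the initial angle, mod 2*pi in the induced orientation:
final angle = (5/4)*pi + (4/3)*pi = (7/12)*pi (mod 2*pi)

Answer: final direction angle = (7/12)*pi


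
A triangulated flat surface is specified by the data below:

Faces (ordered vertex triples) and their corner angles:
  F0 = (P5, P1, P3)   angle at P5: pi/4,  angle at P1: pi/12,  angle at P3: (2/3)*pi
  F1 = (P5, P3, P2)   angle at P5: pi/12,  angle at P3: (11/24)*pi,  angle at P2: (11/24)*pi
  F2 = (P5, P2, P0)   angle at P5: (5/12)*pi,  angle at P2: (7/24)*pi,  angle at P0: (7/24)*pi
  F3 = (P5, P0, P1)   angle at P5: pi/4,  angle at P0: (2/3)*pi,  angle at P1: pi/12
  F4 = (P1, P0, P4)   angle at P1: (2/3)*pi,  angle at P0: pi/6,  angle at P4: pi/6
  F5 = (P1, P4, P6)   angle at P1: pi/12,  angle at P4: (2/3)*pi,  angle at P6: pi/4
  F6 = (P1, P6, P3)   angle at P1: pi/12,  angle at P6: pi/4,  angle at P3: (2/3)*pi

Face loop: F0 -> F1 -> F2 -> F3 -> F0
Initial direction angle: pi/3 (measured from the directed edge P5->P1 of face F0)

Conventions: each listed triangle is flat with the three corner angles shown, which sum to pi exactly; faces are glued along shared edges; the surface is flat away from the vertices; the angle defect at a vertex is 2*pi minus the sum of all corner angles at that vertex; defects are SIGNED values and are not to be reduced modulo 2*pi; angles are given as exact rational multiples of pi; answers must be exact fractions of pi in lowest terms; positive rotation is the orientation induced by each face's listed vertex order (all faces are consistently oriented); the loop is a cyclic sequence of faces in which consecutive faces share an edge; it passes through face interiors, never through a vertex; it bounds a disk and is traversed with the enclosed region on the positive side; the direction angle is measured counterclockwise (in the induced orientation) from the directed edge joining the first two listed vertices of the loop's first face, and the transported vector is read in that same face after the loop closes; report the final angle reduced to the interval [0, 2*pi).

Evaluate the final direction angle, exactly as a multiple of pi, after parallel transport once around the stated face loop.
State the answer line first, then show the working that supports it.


Answer: final direction angle = (4/3)*pi

enclosed vertex P5: corner angles sum to pi, defect = 2*pi - pi = pi
transport around the loop rotates by the sum of enclosed defects; add to the initial angle mod 2*pi
final angle = pi/3 + pi = (4/3)*pi (mod 2*pi)


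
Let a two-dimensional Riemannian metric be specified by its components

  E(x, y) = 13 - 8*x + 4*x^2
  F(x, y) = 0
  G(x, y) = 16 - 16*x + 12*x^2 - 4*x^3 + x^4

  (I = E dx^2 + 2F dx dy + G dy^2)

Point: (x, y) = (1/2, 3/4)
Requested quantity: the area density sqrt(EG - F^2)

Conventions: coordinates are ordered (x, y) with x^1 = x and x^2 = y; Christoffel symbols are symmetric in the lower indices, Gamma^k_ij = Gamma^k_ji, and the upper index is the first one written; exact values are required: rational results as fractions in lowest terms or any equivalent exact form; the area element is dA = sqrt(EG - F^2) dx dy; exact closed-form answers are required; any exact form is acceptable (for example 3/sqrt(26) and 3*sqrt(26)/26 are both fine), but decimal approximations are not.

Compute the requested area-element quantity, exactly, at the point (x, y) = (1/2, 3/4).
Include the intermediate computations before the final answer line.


E = 10, F = 0, G = 169/16; EG - F^2 = 845/8

Answer: sqrt(EG - F^2) = 13*sqrt(10)/4


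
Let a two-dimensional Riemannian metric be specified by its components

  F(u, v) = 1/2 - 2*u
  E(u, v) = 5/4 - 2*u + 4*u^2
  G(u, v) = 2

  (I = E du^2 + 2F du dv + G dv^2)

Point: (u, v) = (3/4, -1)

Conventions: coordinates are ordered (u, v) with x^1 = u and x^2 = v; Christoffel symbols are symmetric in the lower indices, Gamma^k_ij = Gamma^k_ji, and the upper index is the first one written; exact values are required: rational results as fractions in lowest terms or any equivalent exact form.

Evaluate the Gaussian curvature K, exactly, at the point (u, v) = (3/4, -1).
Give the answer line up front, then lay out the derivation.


Answer: K = 0

E = 2, F = -1, G = 2, EG - F^2 = 3 at the point
E_u = 4, E_v = 0, F_u = -2, F_v = 0, G_u = 0, G_v = 0
E_vv = 0, F_uv = 0, G_uu = 0
By Brioschi, K is (det M1 - det M2) divided by (EG - F^2) squared.
M1 = [[-E_vv/2 + F_uv - G_uu/2, E_u/2, F_u - E_v/2], [F_v - G_u/2, E, F], [G_v/2, F, G]] = [[0, 2, -2], [0, 2, -1], [0, -1, 2]]; det M1 = 0
M2 = [[0, E_v/2, G_u/2], [E_v/2, E, F], [G_u/2, F, G]] = [[0, 0, 0], [0, 2, -1], [0, -1, 2]]; det M2 = 0
det M1 - det M2 = 0; K = 0 / (3)^2 = 0


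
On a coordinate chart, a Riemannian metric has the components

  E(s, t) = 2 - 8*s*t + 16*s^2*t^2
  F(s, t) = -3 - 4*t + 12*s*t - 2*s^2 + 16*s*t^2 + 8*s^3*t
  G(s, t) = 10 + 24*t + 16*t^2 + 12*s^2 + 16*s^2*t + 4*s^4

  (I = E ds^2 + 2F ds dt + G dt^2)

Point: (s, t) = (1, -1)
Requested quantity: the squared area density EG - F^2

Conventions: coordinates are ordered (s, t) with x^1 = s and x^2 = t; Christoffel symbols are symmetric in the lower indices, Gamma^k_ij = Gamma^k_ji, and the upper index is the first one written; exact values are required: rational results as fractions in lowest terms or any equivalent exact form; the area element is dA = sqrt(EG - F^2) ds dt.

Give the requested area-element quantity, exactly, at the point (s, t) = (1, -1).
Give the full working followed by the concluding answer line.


E = 26, F = -5, G = 2; EG - F^2 = 27

Answer: EG - F^2 = 27


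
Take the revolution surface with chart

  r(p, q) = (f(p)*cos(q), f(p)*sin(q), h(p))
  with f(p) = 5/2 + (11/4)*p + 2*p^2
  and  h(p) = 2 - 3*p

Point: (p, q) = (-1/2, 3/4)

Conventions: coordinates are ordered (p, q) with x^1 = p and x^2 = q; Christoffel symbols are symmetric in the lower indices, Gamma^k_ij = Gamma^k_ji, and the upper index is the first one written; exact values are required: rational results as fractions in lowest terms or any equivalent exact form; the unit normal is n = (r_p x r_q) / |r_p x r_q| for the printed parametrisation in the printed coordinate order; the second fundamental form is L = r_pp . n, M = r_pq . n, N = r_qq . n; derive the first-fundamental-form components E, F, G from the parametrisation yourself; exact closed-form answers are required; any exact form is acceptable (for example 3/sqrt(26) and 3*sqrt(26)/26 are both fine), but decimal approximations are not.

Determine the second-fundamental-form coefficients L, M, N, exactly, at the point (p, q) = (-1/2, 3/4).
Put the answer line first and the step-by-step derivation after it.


Answer: L = 16*sqrt(17)/17, M = 0, N = -13*sqrt(17)/34

f = 13/8, f' = 3/4, f'' = 4, h' = -3, h'' = 0
E = 153/16, F = 0, G = 169/64; answer radicand W^2 = 153/16
unnormalised second-form numerators: l = 12, m = 0, n = -39/8; L = l/sqrt(153/16), and similarly M = m/sqrt(W^2), N = n/sqrt(W^2)


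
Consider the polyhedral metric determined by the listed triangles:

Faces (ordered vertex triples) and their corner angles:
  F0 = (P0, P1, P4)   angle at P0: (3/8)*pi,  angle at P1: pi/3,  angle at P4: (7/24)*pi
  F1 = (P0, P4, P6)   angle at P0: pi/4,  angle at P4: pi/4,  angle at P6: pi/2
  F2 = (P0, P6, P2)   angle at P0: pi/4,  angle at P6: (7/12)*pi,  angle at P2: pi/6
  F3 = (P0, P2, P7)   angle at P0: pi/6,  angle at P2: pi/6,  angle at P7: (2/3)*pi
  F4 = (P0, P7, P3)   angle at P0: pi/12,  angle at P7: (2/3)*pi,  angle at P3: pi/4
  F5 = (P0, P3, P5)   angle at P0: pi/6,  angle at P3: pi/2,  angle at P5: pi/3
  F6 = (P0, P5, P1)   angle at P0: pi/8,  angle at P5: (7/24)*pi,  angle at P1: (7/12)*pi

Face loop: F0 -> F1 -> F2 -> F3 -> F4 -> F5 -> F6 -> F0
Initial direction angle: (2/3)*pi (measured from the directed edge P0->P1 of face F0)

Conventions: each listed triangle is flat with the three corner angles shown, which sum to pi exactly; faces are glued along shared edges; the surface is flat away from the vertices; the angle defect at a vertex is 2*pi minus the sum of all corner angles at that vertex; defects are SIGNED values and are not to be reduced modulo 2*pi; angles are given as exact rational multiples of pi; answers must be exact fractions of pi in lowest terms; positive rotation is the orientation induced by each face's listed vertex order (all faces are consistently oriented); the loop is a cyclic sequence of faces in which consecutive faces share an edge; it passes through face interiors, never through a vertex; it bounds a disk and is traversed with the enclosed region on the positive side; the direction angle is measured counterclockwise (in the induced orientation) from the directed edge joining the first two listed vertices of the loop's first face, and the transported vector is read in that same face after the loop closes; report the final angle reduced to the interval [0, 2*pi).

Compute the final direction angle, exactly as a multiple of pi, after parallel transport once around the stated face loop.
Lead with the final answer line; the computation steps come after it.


Answer: final direction angle = (5/4)*pi

enclosed vertex P0: corner angles sum to (17/12)*pi, defect = 2*pi - (17/12)*pi = (7/12)*pi
final direction = starting direction + enclosed defect total, reduced mod 2*pi (induced orientation)
final angle = (2/3)*pi + (7/12)*pi = (5/4)*pi (mod 2*pi)


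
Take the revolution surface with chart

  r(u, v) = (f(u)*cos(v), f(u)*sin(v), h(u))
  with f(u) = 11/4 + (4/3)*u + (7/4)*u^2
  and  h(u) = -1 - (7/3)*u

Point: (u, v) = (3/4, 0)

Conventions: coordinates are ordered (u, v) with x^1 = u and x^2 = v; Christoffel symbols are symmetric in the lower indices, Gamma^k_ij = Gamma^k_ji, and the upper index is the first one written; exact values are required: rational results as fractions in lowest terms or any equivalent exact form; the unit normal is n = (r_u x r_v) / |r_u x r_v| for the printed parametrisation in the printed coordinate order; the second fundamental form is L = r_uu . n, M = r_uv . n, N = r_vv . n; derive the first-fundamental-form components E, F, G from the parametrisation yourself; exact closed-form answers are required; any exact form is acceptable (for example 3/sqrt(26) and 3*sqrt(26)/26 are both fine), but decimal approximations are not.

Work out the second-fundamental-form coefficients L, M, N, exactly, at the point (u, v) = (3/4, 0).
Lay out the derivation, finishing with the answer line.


f = 303/64, f' = 95/24, f'' = 7/2, h' = -7/3, h'' = 0
E = 12161/576, F = 0, G = 91809/4096; answer radicand W^2 = 12161/576
unnormalised second-form numerators: l = 49/6, m = 0, n = -707/64; L = l/sqrt(12161/576), and similarly M = m/sqrt(W^2), N = n/sqrt(W^2)

Answer: L = 196*sqrt(12161)/12161, M = 0, N = -2121*sqrt(12161)/97288


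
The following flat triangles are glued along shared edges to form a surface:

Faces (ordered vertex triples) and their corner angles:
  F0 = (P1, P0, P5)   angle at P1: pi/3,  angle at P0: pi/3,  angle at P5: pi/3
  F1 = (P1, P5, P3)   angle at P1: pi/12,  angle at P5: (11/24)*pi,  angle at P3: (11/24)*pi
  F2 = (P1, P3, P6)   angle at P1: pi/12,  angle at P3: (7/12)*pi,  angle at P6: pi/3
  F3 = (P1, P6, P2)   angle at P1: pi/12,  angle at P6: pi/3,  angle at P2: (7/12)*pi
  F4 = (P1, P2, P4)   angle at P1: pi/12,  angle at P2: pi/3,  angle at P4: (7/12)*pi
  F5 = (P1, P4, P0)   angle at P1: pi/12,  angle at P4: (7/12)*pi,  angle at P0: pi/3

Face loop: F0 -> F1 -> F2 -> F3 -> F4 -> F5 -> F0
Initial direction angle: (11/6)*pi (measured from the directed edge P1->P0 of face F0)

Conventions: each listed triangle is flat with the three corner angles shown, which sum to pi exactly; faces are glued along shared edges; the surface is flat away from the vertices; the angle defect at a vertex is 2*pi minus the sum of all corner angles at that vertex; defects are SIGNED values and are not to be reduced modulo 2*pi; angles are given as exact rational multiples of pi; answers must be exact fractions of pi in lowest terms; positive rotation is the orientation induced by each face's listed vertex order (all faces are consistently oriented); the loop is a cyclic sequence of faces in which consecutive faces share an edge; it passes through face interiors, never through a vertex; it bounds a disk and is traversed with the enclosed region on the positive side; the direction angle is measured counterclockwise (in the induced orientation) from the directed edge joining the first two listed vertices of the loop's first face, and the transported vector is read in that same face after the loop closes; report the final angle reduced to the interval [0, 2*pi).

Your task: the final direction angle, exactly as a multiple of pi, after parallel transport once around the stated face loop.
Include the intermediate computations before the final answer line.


enclosed vertex P1: corner angles sum to (3/4)*pi, defect = 2*pi - (3/4)*pi = (5/4)*pi
final direction = starting direction + enclosed defect total, reduced mod 2*pi (induced orientation)
final angle = (11/6)*pi + (5/4)*pi = (13/12)*pi (mod 2*pi)

Answer: final direction angle = (13/12)*pi


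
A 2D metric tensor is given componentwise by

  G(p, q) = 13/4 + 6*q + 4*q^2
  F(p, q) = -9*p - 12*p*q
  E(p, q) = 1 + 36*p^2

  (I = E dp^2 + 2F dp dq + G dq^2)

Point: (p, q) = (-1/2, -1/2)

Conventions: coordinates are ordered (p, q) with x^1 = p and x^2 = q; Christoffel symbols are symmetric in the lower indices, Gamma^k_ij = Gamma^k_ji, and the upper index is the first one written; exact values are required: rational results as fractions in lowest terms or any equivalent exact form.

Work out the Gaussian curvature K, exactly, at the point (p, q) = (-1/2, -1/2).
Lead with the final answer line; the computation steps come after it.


Answer: K = -192/1681

E = 10, F = 3/2, G = 5/4, EG - F^2 = 41/4 at the point
E_p = -36, E_q = 0, F_p = -3, F_q = 6, G_p = 0, G_q = 2
E_qq = 0, F_pq = -12, G_pp = 0
Using the Brioschi determinant formula for K from the metric derivatives:
M1 = [[-E_qq/2 + F_pq - G_pp/2, E_p/2, F_p - E_q/2], [F_q - G_p/2, E, F], [G_q/2, F, G]] = [[-12, -18, -3], [6, 10, 3/2], [1, 3/2, 5/4]]; det M1 = -12
M2 = [[0, E_q/2, G_p/2], [E_q/2, E, F], [G_p/2, F, G]] = [[0, 0, 0], [0, 10, 3/2], [0, 3/2, 5/4]]; det M2 = 0
det M1 - det M2 = -12; K = -12 / (41/4)^2 = -192/1681


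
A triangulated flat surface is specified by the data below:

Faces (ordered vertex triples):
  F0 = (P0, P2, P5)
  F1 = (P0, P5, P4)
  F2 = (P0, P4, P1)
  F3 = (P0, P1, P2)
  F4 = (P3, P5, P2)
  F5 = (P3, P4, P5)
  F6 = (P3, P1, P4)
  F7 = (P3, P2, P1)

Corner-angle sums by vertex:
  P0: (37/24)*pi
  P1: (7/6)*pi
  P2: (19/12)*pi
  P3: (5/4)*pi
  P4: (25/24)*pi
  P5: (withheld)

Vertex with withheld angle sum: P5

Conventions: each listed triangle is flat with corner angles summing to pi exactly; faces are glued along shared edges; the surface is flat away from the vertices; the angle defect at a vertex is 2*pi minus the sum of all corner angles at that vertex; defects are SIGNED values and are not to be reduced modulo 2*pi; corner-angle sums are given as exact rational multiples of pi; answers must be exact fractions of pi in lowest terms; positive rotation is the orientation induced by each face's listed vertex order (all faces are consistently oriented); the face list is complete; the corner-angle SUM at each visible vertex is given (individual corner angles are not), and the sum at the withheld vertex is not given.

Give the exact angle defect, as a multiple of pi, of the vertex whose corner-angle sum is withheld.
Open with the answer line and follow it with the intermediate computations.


Answer: defect(P5) = (7/12)*pi

V = 6, E = 12, F = 8; chi = V - E + F = 2
Gauss-Bonnet: total defect = 2*pi*chi = 4*pi; visible defects sum to (41/12)*pi


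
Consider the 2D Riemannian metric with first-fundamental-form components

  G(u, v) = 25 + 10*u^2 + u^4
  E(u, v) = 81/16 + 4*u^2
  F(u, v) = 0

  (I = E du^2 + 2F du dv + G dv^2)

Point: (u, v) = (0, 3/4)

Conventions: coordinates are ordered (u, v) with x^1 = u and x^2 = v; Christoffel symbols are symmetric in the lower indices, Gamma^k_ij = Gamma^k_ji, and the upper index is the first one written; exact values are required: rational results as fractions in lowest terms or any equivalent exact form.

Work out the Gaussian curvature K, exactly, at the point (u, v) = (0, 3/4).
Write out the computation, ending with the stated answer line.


E = 81/16, F = 0, G = 25, EG - F^2 = 2025/16 at the point
E_u = 0, E_v = 0, F_u = 0, F_v = 0, G_u = 0, G_v = 0
E_vv = 0, F_uv = 0, G_uu = 20
The intrinsic route: Brioschi's K = (det M1 - det M2)/(EG - F^2)^2.
M1 = [[-E_vv/2 + F_uv - G_uu/2, E_u/2, F_u - E_v/2], [F_v - G_u/2, E, F], [G_v/2, F, G]] = [[-10, 0, 0], [0, 81/16, 0], [0, 0, 25]]; det M1 = -10125/8
M2 = [[0, E_v/2, G_u/2], [E_v/2, E, F], [G_u/2, F, G]] = [[0, 0, 0], [0, 81/16, 0], [0, 0, 25]]; det M2 = 0
det M1 - det M2 = -10125/8; K = -10125/8 / (2025/16)^2 = -32/405

Answer: K = -32/405


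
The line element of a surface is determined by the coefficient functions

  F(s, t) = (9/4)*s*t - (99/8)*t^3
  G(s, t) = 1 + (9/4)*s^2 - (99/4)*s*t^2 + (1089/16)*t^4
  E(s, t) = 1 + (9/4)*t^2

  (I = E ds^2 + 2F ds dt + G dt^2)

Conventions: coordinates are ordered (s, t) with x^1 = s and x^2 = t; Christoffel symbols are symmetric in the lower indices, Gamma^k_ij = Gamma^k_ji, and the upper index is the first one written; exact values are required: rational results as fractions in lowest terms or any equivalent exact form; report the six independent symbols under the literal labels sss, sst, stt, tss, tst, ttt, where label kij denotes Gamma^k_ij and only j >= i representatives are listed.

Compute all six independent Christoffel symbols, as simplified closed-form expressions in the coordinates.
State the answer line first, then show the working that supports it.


Answer: Gamma_sss = 0, Gamma_sst = 36*t/(36*s^2 - 396*s*t^2 + 1089*t^4 + 36*t^2 + 16), Gamma_stt = -396*t^2/(36*s^2 - 396*s*t^2 + 1089*t^4 + 36*t^2 + 16), Gamma_tss = 0, Gamma_tst = (36*s - 198*t^2)/(36*s^2 - 396*s*t^2 + 1089*t^4 + 36*t^2 + 16), Gamma_ttt = (-396*s*t + 2178*t^3)/(36*s^2 - 396*s*t^2 + 1089*t^4 + 36*t^2 + 16)

E = 1 + (9/4)*t^2; F = (9/4)*s*t - (99/8)*t^3; G = 1 + (9/4)*s^2 - (99/4)*s*t^2 + (1089/16)*t^4
Gamma^k_ij = (1/2) g^{kl} (d_i g_jl + d_j g_il - d_l g_ij), with g^inv = (1/(EG-F^2)) [[G, -F], [-F, E]]
first partials: E_s = 0, E_t = (9/2)*t, F_s = (9/4)*t, F_t = (9/4)*s - (297/8)*t^2, G_s = (9/2)*s - (99/4)*t^2, G_t = -(99/2)*s*t + (1089/4)*t^3
D = EG - F^2 = 1 + (9/4)*t^2 + (9/4)*s^2 - (99/4)*s*t^2 + (1089/16)*t^4
expanded: Gamma^s_ss = (G E_s - 2F F_s + F E_t)/(2D), Gamma^s_st = (G E_t - F G_s)/(2D), Gamma^s_tt = (2G F_t - G G_s - F G_t)/(2D), Gamma^t_ss = (2E F_s - E E_t - F E_s)/(2D), Gamma^t_st = (E G_s - F E_t)/(2D), Gamma^t_tt = (E G_t - 2F F_t + F G_s)/(2D); substitute and cancel common factors


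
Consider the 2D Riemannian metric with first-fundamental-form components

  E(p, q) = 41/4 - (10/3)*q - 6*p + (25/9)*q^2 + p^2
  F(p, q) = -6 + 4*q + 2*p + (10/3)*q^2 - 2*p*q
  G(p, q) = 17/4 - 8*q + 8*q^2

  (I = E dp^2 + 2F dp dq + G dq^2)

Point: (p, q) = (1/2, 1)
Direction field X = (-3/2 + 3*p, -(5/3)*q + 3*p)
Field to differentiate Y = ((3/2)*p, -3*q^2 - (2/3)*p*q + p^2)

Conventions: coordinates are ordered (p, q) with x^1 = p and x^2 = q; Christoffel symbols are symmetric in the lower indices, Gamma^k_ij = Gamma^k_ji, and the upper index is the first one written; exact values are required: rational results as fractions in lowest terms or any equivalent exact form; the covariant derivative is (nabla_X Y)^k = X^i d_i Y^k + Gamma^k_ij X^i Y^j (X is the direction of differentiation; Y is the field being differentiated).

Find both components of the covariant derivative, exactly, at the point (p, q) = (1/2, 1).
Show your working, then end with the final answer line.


E = 125/18, F = 4/3, G = 17/4 at the point
E_p = -5, E_q = 20/9, F_p = 0, F_q = 29/3, G_p = 0, G_q = 8
EG - F^2 = 1997/72;  g^inv = (72/1997) * [[17/4, -4/3], [-4/3, 125/18]]
first-kind symbols [ij,l] = (1/2)(d_i g_jl + d_j g_il - d_l g_ij): [pp,p] = E_p/2 = -5/2, [pp,q] = F_p - E_q/2 = -10/9, [pq,p] = E_q/2 = 10/9, [pq,q] = G_p/2 = 0, [qq,p] = F_q - G_p/2 = 29/3, [qq,q] = G_q/2 = 4
Gamma^p_ij = (G*[ij,p] - F*[ij,q])/(EG - F^2), Gamma^q_ij = (E*[ij,q] - F*[ij,p])/(EG - F^2)
Gamma_ppp = -1975/5991, Gamma_ppq = 340/1997, Gamma_pqq = 2574/1997, Gamma_qpp = -2840/17973, Gamma_qpq = -320/5991, Gamma_qqq = 1072/1997
X = (0, -1/6), Y = (3/4, -37/12) at the point

Answer: (nabla_X Y)^p = 5121/7988, (nabla_X Y)^q = 16033/11982


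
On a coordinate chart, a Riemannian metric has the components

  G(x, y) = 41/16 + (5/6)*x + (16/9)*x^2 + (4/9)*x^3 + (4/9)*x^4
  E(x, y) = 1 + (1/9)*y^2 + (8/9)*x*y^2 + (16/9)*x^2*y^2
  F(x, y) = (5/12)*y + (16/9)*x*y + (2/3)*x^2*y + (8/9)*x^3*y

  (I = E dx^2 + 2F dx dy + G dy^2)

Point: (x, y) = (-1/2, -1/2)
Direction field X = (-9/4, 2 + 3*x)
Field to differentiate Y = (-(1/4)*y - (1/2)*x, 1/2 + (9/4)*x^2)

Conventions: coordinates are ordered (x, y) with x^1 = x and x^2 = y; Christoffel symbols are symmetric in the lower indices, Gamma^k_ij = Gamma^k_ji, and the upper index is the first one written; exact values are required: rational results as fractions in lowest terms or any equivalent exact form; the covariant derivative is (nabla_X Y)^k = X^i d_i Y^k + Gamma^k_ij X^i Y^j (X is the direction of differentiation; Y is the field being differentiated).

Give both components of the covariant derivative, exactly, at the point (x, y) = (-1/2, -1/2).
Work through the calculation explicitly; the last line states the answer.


E = 37/36, F = 5/24, G = 41/16 at the point
E_x = -2/9, E_y = -1/9, F_x = -8/9, F_y = -5/12, G_x = -5/6, G_y = 0
EG - F^2 = 373/144;  g^inv = (144/373) * [[41/16, -5/24], [-5/24, 37/36]]
first-kind symbols [ij,l] = (1/2)(d_i g_jl + d_j g_il - d_l g_ij): [xx,x] = E_x/2 = -1/9, [xx,y] = F_x - E_y/2 = -5/6, [xy,x] = E_y/2 = -1/18, [xy,y] = G_x/2 = -5/12, [yy,x] = F_y - G_x/2 = 0, [yy,y] = G_y/2 = 0
Gamma^x_ij = (G*[ij,x] - F*[ij,y])/(EG - F^2), Gamma^y_ij = (E*[ij,y] - F*[ij,x])/(EG - F^2)
Gamma_xxx = -16/373, Gamma_xxy = -8/373, Gamma_xyy = 0, Gamma_yxx = -120/373, Gamma_yxy = -60/373, Gamma_yyy = 0
X = (-9/4, 1/2), Y = (3/8, 17/16) at the point

Answer: (nabla_X Y)^x = 3233/2984, (nabla_X Y)^y = 8487/1492


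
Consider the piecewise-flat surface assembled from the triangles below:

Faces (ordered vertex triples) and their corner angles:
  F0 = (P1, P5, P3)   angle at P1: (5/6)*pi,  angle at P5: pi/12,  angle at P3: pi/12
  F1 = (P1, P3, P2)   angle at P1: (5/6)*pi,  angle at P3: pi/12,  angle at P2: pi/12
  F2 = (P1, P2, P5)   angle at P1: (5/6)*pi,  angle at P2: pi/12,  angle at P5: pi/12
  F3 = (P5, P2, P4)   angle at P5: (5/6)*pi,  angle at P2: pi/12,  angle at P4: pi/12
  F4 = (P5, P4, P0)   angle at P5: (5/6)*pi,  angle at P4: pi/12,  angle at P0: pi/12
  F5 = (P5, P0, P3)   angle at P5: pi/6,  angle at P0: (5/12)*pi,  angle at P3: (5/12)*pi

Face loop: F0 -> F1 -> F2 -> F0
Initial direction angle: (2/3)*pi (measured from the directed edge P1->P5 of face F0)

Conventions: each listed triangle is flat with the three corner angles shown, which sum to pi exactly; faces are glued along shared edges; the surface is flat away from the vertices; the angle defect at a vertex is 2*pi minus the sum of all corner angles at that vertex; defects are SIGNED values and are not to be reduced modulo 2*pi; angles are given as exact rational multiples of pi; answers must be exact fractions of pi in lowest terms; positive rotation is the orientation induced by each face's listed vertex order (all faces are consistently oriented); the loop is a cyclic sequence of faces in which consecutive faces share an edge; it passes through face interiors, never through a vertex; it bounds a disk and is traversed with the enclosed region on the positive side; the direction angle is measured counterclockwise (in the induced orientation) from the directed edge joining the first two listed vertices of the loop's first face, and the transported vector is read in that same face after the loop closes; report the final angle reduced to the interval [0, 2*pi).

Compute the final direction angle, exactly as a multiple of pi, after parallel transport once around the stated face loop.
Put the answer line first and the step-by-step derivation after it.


Answer: final direction angle = pi/6

enclosed vertex P1: corner angles sum to (5/2)*pi, defect = 2*pi - (5/2)*pi = -pi/2
the final direction is the initial angle plus the enclosed defects, taken mod 2*pi in the induced orientation
final angle = (2/3)*pi - pi/2 = pi/6 (mod 2*pi)


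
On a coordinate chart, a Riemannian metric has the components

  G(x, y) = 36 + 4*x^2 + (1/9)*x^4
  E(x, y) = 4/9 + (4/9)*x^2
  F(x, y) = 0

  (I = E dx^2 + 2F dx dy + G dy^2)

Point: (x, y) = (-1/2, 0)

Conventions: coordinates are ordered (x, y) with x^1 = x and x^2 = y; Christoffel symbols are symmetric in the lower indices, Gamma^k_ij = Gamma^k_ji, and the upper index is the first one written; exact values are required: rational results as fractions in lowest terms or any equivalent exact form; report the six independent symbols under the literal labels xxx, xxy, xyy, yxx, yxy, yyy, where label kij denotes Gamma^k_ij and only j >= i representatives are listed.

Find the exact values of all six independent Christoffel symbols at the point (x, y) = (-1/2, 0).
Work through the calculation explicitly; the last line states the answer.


E = 5/9, F = 0, G = 5329/144 at the point
E_x = -4/9, E_y = 0, F_x = 0, F_y = 0, G_x = -73/18, G_y = 0
EG - F^2 = 26645/1296;  g^inv = (1296/26645) * [[5329/144, 0], [0, 5/9]]
first-kind symbols [ij,l] = (1/2)(d_i g_jl + d_j g_il - d_l g_ij): [xx,x] = E_x/2 = -2/9, [xx,y] = F_x - E_y/2 = 0, [xy,x] = E_y/2 = 0, [xy,y] = G_x/2 = -73/36, [yy,x] = F_y - G_x/2 = 73/36, [yy,y] = G_y/2 = 0
Gamma^x_ij = (G*[ij,x] - F*[ij,y])/(EG - F^2), Gamma^y_ij = (E*[ij,y] - F*[ij,x])/(EG - F^2)

Answer: Gamma_xxx = -2/5, Gamma_xxy = 0, Gamma_xyy = 73/20, Gamma_yxx = 0, Gamma_yxy = -4/73, Gamma_yyy = 0


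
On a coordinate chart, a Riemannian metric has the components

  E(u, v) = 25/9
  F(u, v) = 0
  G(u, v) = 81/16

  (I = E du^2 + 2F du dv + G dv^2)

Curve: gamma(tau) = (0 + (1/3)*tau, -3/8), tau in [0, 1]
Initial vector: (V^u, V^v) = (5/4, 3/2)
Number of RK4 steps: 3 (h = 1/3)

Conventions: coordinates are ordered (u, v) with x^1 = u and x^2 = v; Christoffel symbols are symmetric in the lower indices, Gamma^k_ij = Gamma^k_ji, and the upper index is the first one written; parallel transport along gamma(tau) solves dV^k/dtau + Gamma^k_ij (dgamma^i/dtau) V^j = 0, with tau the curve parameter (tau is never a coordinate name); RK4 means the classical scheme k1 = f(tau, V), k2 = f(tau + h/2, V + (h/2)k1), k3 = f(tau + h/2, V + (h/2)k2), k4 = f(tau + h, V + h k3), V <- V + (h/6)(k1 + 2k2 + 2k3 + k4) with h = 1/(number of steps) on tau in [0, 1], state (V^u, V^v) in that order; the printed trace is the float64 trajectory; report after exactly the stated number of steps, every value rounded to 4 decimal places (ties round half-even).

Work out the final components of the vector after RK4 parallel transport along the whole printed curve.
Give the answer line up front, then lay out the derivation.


Answer: V^u = 1.2500, V^v = 1.5000

gamma'(tau) = (1/3, 0); f(tau, V)^k = -Gamma^k_ij(gamma(tau)) gamma'^i(tau) V^j; h = 1/3; intermediate values shown to 6 dp
curve data and Christoffel symbols at the stage parameters:
  tau = 0.000000: gamma = (0.000000, -0.375000), gamma' = (0.333333, 0.000000); Gamma_uuu = 0.000000, Gamma_uuv = 0.000000, Gamma_uvv = 0.000000, Gamma_vuu = 0.000000, Gamma_vuv = 0.000000, Gamma_vvv = 0.000000
  tau = 0.166667: gamma = (0.055556, -0.375000), gamma' = (0.333333, 0.000000); Gamma_uuu = 0.000000, Gamma_uuv = 0.000000, Gamma_uvv = 0.000000, Gamma_vuu = 0.000000, Gamma_vuv = 0.000000, Gamma_vvv = 0.000000
  tau = 0.333333: gamma = (0.111111, -0.375000), gamma' = (0.333333, 0.000000); Gamma_uuu = 0.000000, Gamma_uuv = 0.000000, Gamma_uvv = 0.000000, Gamma_vuu = 0.000000, Gamma_vuv = 0.000000, Gamma_vvv = 0.000000
  tau = 0.500000: gamma = (0.166667, -0.375000), gamma' = (0.333333, 0.000000); Gamma_uuu = 0.000000, Gamma_uuv = 0.000000, Gamma_uvv = 0.000000, Gamma_vuu = 0.000000, Gamma_vuv = 0.000000, Gamma_vvv = 0.000000
  tau = 0.666667: gamma = (0.222222, -0.375000), gamma' = (0.333333, 0.000000); Gamma_uuu = 0.000000, Gamma_uuv = 0.000000, Gamma_uvv = 0.000000, Gamma_vuu = 0.000000, Gamma_vuv = 0.000000, Gamma_vvv = 0.000000
  tau = 0.833333: gamma = (0.277778, -0.375000), gamma' = (0.333333, 0.000000); Gamma_uuu = 0.000000, Gamma_uuv = 0.000000, Gamma_uvv = 0.000000, Gamma_vuu = 0.000000, Gamma_vuv = 0.000000, Gamma_vvv = 0.000000
  tau = 1.000000: gamma = (0.333333, -0.375000), gamma' = (0.333333, 0.000000); Gamma_uuu = 0.000000, Gamma_uuv = 0.000000, Gamma_uvv = 0.000000, Gamma_vuu = 0.000000, Gamma_vuv = 0.000000, Gamma_vvv = 0.000000
step 0: V^u = 1.2500, V^v = 1.5000
step 1: k1 = (0.000000, 0.000000), k2 = (0.000000, 0.000000), k3 = (0.000000, 0.000000), k4 = (0.000000, 0.000000); V <- V + (h/6)(k1 + 2k2 + 2k3 + k4): V^u = 1.2500, V^v = 1.5000
step 2: k1 = (0.000000, 0.000000), k2 = (0.000000, 0.000000), k3 = (0.000000, 0.000000), k4 = (0.000000, 0.000000); V <- V + (h/6)(k1 + 2k2 + 2k3 + k4): V^u = 1.2500, V^v = 1.5000
step 3: k1 = (0.000000, 0.000000), k2 = (0.000000, 0.000000), k3 = (0.000000, 0.000000), k4 = (0.000000, 0.000000); V <- V + (h/6)(k1 + 2k2 + 2k3 + k4): V^u = 1.2500, V^v = 1.5000


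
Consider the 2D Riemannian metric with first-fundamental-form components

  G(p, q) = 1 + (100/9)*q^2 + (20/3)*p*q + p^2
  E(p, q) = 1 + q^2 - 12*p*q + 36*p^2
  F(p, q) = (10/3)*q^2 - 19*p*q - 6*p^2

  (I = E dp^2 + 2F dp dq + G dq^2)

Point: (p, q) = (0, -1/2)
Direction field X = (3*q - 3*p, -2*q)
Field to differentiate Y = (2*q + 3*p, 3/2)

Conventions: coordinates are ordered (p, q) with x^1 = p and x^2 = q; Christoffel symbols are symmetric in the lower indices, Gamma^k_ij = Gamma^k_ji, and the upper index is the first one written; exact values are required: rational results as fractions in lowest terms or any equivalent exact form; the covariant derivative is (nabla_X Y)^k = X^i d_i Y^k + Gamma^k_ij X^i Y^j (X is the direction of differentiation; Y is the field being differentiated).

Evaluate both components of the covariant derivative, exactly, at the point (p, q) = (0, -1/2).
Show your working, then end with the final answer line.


E = 5/4, F = 5/6, G = 34/9 at the point
E_p = 6, E_q = -1, F_p = 19/2, F_q = -10/3, G_p = -10/3, G_q = -100/9
EG - F^2 = 145/36;  g^inv = (36/145) * [[34/9, -5/6], [-5/6, 5/4]]
first-kind symbols [ij,l] = (1/2)(d_i g_jl + d_j g_il - d_l g_ij): [pp,p] = E_p/2 = 3, [pp,q] = F_p - E_q/2 = 10, [pq,p] = E_q/2 = -1/2, [pq,q] = G_p/2 = -5/3, [qq,p] = F_q - G_p/2 = -5/3, [qq,q] = G_q/2 = -50/9
Gamma^p_ij = (G*[ij,p] - F*[ij,q])/(EG - F^2), Gamma^q_ij = (E*[ij,q] - F*[ij,p])/(EG - F^2)
Gamma_ppp = 108/145, Gamma_ppq = -18/145, Gamma_pqq = -12/29, Gamma_qpp = 72/29, Gamma_qpq = -12/29, Gamma_qqq = -40/29
X = (-3/2, 1), Y = (-1, 3/2) at the point

Answer: (nabla_X Y)^p = -8/5, (nabla_X Y)^q = 3


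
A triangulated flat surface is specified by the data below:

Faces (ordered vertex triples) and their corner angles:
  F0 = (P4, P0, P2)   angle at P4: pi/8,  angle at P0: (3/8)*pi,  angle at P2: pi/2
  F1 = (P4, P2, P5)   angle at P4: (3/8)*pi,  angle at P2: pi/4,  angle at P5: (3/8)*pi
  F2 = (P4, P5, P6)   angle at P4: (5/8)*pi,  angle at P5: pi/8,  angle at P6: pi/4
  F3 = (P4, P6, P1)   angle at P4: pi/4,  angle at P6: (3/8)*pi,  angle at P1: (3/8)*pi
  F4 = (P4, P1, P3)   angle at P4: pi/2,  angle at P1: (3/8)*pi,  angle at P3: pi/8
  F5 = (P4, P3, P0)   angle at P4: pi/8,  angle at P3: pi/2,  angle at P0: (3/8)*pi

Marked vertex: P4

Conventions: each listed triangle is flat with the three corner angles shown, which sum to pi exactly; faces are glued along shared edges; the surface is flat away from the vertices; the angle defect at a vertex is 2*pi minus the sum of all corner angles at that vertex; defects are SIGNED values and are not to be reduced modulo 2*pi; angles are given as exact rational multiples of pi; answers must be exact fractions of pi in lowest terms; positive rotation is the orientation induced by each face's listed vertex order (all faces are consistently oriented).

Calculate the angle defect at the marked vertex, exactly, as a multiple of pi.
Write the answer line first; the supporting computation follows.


Answer: defect(P4) = 0

Sum of corner angles at P4: 2*pi
defect = 2*pi - 2*pi
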